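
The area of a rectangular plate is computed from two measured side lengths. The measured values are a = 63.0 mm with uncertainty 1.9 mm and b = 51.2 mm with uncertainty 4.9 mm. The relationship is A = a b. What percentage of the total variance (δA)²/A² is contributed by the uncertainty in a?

9.03%

(δA/A)² = (1·δa/a)² + (1·δb/b)²
  a term: (1×0.0302)² = 0.000910
  b term: (1×0.0957)² = 0.00916
Total = 0.0101. Share from a = 0.000910/0.0101 = 0.0903.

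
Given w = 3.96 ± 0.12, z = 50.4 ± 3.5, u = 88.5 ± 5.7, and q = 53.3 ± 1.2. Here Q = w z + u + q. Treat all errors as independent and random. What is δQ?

Let p = w·z = 200. δp/p = √((1·δw/w)² + (1·δz/z)²) = √(0.000918 + 0.00482) = 0.0758, so δp = 15.1.
Q = p + u + q: δQ = √(δp² + δu² + δq²) = √(229 + 32.5 + 1.44) = 16.2

16.2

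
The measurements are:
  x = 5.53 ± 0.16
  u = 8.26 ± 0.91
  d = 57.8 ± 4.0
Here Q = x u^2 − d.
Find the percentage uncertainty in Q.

26.3%

Let p = x·u^2 = 377. δp/p = √((1·δx/x)² + (2·δu/u)²) = √(0.000837 + 0.0485) = 0.222, so δp = 83.8.
Q = p − d: δQ = √(δp² + δd²) = √(7030 + 16.0) = 83.9
Q = 319, so δQ/Q = 83.9/319 = 0.263.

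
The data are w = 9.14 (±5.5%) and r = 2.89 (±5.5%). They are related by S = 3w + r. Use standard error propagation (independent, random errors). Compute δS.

1.52

For a sum/difference, combine absolute errors in quadrature:
  (3·δw)² = 2.27;  (δr)² = 0.0253
δS = √(2.30) = 1.52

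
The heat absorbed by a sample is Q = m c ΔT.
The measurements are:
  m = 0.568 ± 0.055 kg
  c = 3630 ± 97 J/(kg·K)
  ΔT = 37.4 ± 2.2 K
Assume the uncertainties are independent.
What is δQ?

Each factor contributes (exponent × relative error)² to (δQ/Q)²:
  (1·δm/m)² = (1×0.0968)² = 0.00938;  (1·δc/c)² = (1×0.0267)² = 0.000714;  (1·δΔT/ΔT)² = (1×0.0588)² = 0.00346
δQ/Q = √(0.0136) = 0.116
Q = 77100 J, so δQ = 0.116 × 77100 = 8980 J.

8980 J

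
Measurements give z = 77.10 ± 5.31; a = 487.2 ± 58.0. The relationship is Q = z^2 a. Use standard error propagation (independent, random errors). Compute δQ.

5.27e+05

For a monomial Q ∝ z^2, a, fractional errors add in quadrature:
  (2·δz/z)² = (2×0.0689)² = 0.0190;  (1·δa/a)² = (1×0.119)² = 0.0142
δQ/Q = √(0.0331) = 0.182
Q = 2.896e+06, so δQ = 0.182 × 2.896e+06 = 5.27e+05.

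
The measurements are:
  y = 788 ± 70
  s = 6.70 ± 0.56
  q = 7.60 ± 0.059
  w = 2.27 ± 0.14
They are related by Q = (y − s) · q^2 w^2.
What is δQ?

35600

Let u = y − s = 781. δu = √(δy² + δs²) = √(4900 + 0.314) = 70.0, so δu/u = 0.0896.
Q is then a monomial in u, q, w:
δQ/Q = √((δu/u)² + (2·δq/q)² + (2·δw/w)²) = √(0.00803 + 0.000241 + 0.0152) = 0.153
Q = 2.33e+05, so δQ = 0.153 × 2.33e+05 = 35600.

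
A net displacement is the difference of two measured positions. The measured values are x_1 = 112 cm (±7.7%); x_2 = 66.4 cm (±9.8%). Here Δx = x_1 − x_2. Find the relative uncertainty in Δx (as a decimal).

For a sum/difference, combine absolute errors in quadrature:
  (δx_1)² = 74.4;  (δx_2)² = 42.3
δΔx = √(117) = 10.8 cm
Δx = 45.6 cm, so δΔx/Δx = 10.8/45.6 = 0.237.

0.237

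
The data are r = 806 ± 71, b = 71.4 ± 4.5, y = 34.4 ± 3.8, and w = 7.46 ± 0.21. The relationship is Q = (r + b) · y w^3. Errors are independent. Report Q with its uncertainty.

(1.25 ± 0.202) × 10^7

Let u = r + b = 877. δu = √(δr² + δb²) = √(5040 + 20.2) = 71.1, so δu/u = 0.0811.
Q is then a monomial in u, y, w:
δQ/Q = √((δu/u)² + (1·δy/y)² + (3·δw/w)²) = √(0.00657 + 0.0122 + 0.00713) = 0.161
Q = 1.25e+07, so δQ = 0.161 × 1.25e+07 = 2.02e+06.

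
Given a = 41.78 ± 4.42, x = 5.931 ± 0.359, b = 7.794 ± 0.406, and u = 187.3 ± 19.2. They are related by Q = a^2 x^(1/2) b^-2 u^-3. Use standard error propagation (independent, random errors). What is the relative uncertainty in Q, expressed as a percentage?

For a monomial Q ∝ a^2, x^(1/2), b^-2, u^-3, fractional errors add in quadrature:
  (2·δa/a)² = (2×0.106)² = 0.0448;  (½·δx/x)² = (0.5×0.0605)² = 0.000916;  (-2·δb/b)² = (-2×0.0521)² = 0.0109;  (-3·δu/u)² = (-3×0.103)² = 0.0946
δQ/Q = √(0.151) = 0.389

38.9%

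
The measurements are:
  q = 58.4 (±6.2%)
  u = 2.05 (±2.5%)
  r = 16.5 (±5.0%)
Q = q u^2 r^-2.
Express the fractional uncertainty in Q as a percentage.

12.8%

Relative error in a monomial: (δQ/Q)² = Σ (nᵢ · δxᵢ/xᵢ)².
  (1·δq/q)² = (1×0.0620)² = 0.00384;  (2·δu/u)² = (2×0.0250)² = 0.00250;  (-2·δr/r)² = (-2×0.0500)² = 0.0100
δQ/Q = √(0.0163) = 0.128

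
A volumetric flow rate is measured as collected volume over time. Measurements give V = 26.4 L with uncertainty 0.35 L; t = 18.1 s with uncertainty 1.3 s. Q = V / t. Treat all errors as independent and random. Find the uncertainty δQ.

Relative error in a monomial: (δQ/Q)² = Σ (nᵢ · δxᵢ/xᵢ)².
  (1·δV/V)² = (1×0.0133)² = 0.000176;  (-1·δt/t)² = (-1×0.0718)² = 0.00516
δQ/Q = √(0.00533) = 0.0730
Q = 1.46 L/s, so δQ = 0.0730 × 1.46 = 0.107 L/s.

0.107 L/s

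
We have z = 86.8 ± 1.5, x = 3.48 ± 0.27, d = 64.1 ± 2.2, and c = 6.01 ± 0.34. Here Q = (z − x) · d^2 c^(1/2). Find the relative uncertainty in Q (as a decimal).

Let u = z − x = 83.3. δu = √(δz² + δx²) = √(2.25 + 0.0729) = 1.52, so δu/u = 0.0183.
Q is then a monomial in u, d, c:
δQ/Q = √((δu/u)² + (2·δd/d)² + (½·δc/c)²) = √(0.000335 + 0.00471 + 0.000800) = 0.0765

0.0765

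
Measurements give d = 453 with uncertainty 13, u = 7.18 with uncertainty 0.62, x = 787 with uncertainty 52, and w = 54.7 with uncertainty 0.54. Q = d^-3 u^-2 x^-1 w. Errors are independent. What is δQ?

Since Q is a product/quotient, work with relative uncertainties:
  (-3·δd/d)² = (-3×0.0287)² = 0.00741;  (-2·δu/u)² = (-2×0.0864)² = 0.0298;  (-1·δx/x)² = (-1×0.0661)² = 0.00437;  (1·δw/w)² = (1×0.00987)² = 9.75e-05
δQ/Q = √(0.0417) = 0.204
Q = 1.45e-11, so δQ = 0.204 × 1.45e-11 = 2.96e-12.

2.96e-12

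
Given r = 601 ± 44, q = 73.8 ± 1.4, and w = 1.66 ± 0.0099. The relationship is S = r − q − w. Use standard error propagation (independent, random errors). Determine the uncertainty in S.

44.0

Absolute uncertainties add in quadrature for a linear combination:
  (δr)² = 1940;  (δq)² = 1.96;  (δw)² = 9.8e-05
δS = √(1940) = 44.0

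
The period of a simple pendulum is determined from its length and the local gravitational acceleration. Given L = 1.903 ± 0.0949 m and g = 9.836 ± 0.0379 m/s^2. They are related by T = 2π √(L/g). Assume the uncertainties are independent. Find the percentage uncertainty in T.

2.50%

T is a product of powers, so relative uncertainties combine in quadrature:
  (½·δL/L)² = (0.5×0.0499)² = 0.000622;  (−½·δg/g)² = (-0.5×0.00385)² = 3.71e-06
δT/T = √(0.000625) = 0.0250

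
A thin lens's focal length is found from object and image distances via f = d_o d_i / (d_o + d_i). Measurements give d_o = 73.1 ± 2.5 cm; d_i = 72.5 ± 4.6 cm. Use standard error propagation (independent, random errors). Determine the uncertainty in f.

∂f/∂d_o = (d_i/(d_o+d_i))² = 0.248;  ∂f/∂d_i = (d_o/(d_o+d_i))² = 0.252
δf = √((∂f/∂d_o · δd_o)² + (∂f/∂d_i · δd_i)²) = √(0.384 + 1.34) = 1.31 cm

1.31 cm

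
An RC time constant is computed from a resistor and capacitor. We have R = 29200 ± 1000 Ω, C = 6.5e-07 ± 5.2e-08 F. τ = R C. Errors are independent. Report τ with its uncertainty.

Relative error in a monomial: (δτ/τ)² = Σ (nᵢ · δxᵢ/xᵢ)².
  (1·δR/R)² = (1×0.0342)² = 0.00117;  (1·δC/C)² = (1×0.0800)² = 0.00640
δτ/τ = √(0.00757) = 0.0870
τ = 0.0190 s, so δτ = 0.0870 × 0.0190 = 0.00165 s.

0.0190 ± 0.00165 s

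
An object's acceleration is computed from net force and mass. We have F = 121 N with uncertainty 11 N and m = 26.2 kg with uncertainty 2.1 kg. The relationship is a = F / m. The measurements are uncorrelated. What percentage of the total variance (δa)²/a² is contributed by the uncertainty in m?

43.7%

(δa/a)² = (1·δF/F)² + (-1·δm/m)²
  F term: (1×0.0909)² = 0.00826
  m term: (-1×0.0802)² = 0.00642
Total = 0.0147. Share from m = 0.00642/0.0147 = 0.437.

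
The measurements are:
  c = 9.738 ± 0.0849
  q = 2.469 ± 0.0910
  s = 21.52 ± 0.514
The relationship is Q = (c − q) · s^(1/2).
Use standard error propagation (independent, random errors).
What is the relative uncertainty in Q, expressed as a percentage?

Let u = c − q = 7.269. δu = √(δc² + δq²) = √(0.00721 + 0.00828) = 0.124, so δu/u = 0.0171.
Q is then a monomial in u, s:
δQ/Q = √((δu/u)² + (½·δs/s)²) = √(0.000293 + 0.000143) = 0.0209

2.09%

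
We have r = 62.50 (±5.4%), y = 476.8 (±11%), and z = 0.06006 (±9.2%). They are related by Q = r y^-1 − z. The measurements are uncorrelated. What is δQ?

0.0170

Let p = r·y^-1 = 0.1311. δp/p = √((1·δr/r)² + (-1·δy/y)²) = √(0.00292 + 0.0121) = 0.123, so δp = 0.0161.
Q = p − z: δQ = √(δp² + δz²) = √(0.000258 + 3.05e-05) = 0.0170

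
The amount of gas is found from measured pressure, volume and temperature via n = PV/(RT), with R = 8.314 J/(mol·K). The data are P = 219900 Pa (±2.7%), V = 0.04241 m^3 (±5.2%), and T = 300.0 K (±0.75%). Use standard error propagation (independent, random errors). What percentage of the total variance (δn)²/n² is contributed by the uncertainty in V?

77.5%

(δn/n)² = (1·δP/P)² + (1·δV/V)² + (-1·δT/T)²
  P term: (1×0.0270)² = 0.000729
  V term: (1×0.0520)² = 0.00270
  T term: (-1×0.00750)² = 5.62e-05
Total = 0.00349. Share from V = 0.00270/0.00349 = 0.775.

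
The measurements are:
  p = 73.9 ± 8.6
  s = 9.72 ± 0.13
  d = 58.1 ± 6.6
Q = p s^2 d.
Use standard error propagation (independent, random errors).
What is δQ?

Q is a product of powers, so relative uncertainties combine in quadrature:
  (1·δp/p)² = (1×0.116)² = 0.0135;  (2·δs/s)² = (2×0.0134)² = 0.000716;  (1·δd/d)² = (1×0.114)² = 0.0129
δQ/Q = √(0.0272) = 0.165
Q = 4.06e+05, so δQ = 0.165 × 4.06e+05 = 66900.

66900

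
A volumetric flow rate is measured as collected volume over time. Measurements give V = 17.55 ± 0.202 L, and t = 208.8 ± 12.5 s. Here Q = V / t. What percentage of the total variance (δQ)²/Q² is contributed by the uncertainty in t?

(δQ/Q)² = (1·δV/V)² + (-1·δt/t)²
  V term: (1×0.0115)² = 0.000132
  t term: (-1×0.0599)² = 0.00358
Total = 0.00372. Share from t = 0.00358/0.00372 = 0.964.

96.4%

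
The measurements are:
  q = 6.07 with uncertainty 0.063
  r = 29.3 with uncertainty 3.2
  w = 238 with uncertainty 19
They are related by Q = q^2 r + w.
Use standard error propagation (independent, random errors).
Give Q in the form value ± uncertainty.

1320 ± 122

Let p = q^2·r = 1080. δp/p = √((2·δq/q)² + (1·δr/r)²) = √(0.000431 + 0.0119) = 0.111, so δp = 120.
Q = p + w: δQ = √(δp² + δw²) = √(14400 + 361) = 122
Q = 1320.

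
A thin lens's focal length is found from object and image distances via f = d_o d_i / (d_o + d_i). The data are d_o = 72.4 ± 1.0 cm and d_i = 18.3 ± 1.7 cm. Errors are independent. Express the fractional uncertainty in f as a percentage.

∂f/∂d_o = (d_i/(d_o+d_i))² = 0.0407;  ∂f/∂d_i = (d_o/(d_o+d_i))² = 0.637
δf = √((∂f/∂d_o · δd_o)² + (∂f/∂d_i · δd_i)²) = √(0.00166 + 1.17) = 1.08 cm
f = 14.6 cm, so δf/f = 1.08/14.6 = 0.0742.

7.42%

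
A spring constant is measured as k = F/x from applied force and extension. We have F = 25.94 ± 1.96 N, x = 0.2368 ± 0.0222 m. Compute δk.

Since k is a product/quotient, work with relative uncertainties:
  (1·δF/F)² = (1×0.0756)² = 0.00571;  (-1·δx/x)² = (-1×0.0938)² = 0.00879
δk/k = √(0.0145) = 0.120
k = 109.5 N/m, so δk = 0.120 × 109.5 = 13.2 N/m.

13.2 N/m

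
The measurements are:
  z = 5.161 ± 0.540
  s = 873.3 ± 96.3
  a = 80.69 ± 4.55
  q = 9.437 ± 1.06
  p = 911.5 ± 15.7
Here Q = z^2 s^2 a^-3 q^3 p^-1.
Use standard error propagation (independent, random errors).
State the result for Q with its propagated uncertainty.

Relative error in a monomial: (δQ/Q)² = Σ (nᵢ · δxᵢ/xᵢ)².
  (2·δz/z)² = (2×0.105)² = 0.0438;  (2·δs/s)² = (2×0.110)² = 0.0486;  (-3·δa/a)² = (-3×0.0564)² = 0.0286;  (3·δq/q)² = (3×0.112)² = 0.114;  (-1·δp/p)² = (-1×0.0172)² = 0.000297
δQ/Q = √(0.235) = 0.485
Q = 35.65, so δQ = 0.485 × 35.65 = 17.3.

35.65 ± 17.3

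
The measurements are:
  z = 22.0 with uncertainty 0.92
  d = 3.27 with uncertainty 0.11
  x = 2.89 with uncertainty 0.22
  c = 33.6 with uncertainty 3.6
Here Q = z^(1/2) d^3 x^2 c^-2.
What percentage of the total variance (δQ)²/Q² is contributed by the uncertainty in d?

(δQ/Q)² = (½·δz/z)² + (3·δd/d)² + (2·δx/x)² + (-2·δc/c)²
  z term: (0.5×0.0418)² = 0.000437
  d term: (3×0.0336)² = 0.0102
  x term: (2×0.0761)² = 0.0232
  c term: (-2×0.107)² = 0.0459
Total = 0.0797. Share from d = 0.0102/0.0797 = 0.128.

12.8%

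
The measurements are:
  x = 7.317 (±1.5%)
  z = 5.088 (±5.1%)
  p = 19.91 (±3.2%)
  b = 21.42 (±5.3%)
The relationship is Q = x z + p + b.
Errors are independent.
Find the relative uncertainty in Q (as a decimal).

Let w = x·z = 37.23. δw/w = √((1·δx/x)² + (1·δz/z)²) = √(0.000225 + 0.00260) = 0.0532, so δw = 1.98.
Q = w + p + b: δQ = √(δw² + δp² + δb²) = √(3.92 + 0.406 + 1.29) = 2.37
Q = 78.56, so δQ/Q = 2.37/78.56 = 0.0302.

0.0302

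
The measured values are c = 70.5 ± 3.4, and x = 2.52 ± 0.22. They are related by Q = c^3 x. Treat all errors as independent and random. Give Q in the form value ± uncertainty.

For a monomial Q ∝ c^3, x, fractional errors add in quadrature:
  (3·δc/c)² = (3×0.0482)² = 0.0209;  (1·δx/x)² = (1×0.0873)² = 0.00762
δQ/Q = √(0.0286) = 0.169
Q = 8.83e+05, so δQ = 0.169 × 8.83e+05 = 1.49e+05.

(8.83 ± 1.49) × 10^5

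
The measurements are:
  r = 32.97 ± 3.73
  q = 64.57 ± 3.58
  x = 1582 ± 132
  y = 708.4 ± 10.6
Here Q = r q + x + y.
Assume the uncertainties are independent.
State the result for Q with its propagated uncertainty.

4419 ± 299

Let p = r·q = 2129. δp/p = √((1·δr/r)² + (1·δq/q)²) = √(0.0128 + 0.00307) = 0.126, so δp = 268.
Q = p + x + y: δQ = √(δp² + δx² + δy²) = √(71900 + 17400 + 112) = 299
Q = 4419.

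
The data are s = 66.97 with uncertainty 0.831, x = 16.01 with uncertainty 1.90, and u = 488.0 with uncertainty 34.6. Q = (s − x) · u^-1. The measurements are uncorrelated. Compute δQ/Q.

0.0818

Let w = s − x = 50.96. δw = √(δs² + δx²) = √(0.691 + 3.61) = 2.07, so δw/w = 0.0407.
Q is then a monomial in w, u:
δQ/Q = √((δw/w)² + (-1·δu/u)²) = √(0.00166 + 0.00503) = 0.0818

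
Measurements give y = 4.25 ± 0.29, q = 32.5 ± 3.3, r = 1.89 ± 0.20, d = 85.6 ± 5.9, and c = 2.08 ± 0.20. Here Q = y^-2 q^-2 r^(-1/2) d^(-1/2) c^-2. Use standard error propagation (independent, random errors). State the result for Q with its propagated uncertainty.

(9.52 ± 3.02) × 10^-7

Since Q is a product/quotient, work with relative uncertainties:
  (-2·δy/y)² = (-2×0.0682)² = 0.0186;  (-2·δq/q)² = (-2×0.102)² = 0.0412;  (−½·δr/r)² = (-0.5×0.106)² = 0.00280;  (−½·δd/d)² = (-0.5×0.0689)² = 0.00119;  (-2·δc/c)² = (-2×0.0962)² = 0.0370
δQ/Q = √(0.101) = 0.318
Q = 9.52e-07, so δQ = 0.318 × 9.52e-07 = 3.02e-07.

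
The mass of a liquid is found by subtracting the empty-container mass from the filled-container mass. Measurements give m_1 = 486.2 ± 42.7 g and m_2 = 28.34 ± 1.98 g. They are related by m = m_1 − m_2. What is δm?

Each term contributes (cᵢ δxᵢ)² to (δm)²:
  (δm_1)² = 1820;  (δm_2)² = 3.92
δm = √(1830) = 42.7 g

42.7 g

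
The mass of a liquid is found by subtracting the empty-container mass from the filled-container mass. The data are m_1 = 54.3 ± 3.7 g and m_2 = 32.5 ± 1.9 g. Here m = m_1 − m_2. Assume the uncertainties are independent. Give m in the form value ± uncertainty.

Sums and differences: (δm)² = Σ (cᵢ δxᵢ)².
  (δm_1)² = 13.7;  (δm_2)² = 3.61
δm = √(17.3) = 4.16 g
m = 21.8 g.

21.8 ± 4.16 g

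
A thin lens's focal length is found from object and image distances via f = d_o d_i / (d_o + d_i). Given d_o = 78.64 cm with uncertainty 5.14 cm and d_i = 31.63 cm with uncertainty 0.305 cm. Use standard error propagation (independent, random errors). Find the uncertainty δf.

0.450 cm

∂f/∂d_o = (d_i/(d_o+d_i))² = 0.0823;  ∂f/∂d_i = (d_o/(d_o+d_i))² = 0.509
δf = √((∂f/∂d_o · δd_o)² + (∂f/∂d_i · δd_i)²) = √(0.179 + 0.0241) = 0.450 cm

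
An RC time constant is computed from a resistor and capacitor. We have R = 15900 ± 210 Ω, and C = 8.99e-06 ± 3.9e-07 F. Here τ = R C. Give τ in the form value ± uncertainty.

0.143 ± 0.00648 s

For a monomial τ ∝ R, C, fractional errors add in quadrature:
  (1·δR/R)² = (1×0.0132)² = 0.000174;  (1·δC/C)² = (1×0.0434)² = 0.00188
δτ/τ = √(0.00206) = 0.0453
τ = 0.143 s, so δτ = 0.0453 × 0.143 = 0.00648 s.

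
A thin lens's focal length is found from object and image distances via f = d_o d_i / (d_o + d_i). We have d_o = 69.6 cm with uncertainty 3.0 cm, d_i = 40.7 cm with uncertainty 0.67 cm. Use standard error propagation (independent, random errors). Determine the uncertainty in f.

∂f/∂d_o = (d_i/(d_o+d_i))² = 0.136;  ∂f/∂d_i = (d_o/(d_o+d_i))² = 0.398
δf = √((∂f/∂d_o · δd_o)² + (∂f/∂d_i · δd_i)²) = √(0.167 + 0.0712) = 0.488 cm

0.488 cm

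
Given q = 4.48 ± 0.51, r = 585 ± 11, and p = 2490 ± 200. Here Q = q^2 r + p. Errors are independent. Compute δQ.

Let w = q^2·r = 11700. δw/w = √((2·δq/q)² + (1·δr/r)²) = √(0.0518 + 0.000354) = 0.228, so δw = 2680.
Q = w + p: δQ = √(δw² + δp²) = √(7.19e+06 + 40000) = 2690

2690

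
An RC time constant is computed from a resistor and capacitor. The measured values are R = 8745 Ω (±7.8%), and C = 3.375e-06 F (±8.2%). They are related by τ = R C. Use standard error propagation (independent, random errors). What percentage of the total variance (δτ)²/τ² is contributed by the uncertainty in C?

52.5%

(δτ/τ)² = (1·δR/R)² + (1·δC/C)²
  R term: (1×0.0780)² = 0.00608
  C term: (1×0.0820)² = 0.00672
Total = 0.0128. Share from C = 0.00672/0.0128 = 0.525.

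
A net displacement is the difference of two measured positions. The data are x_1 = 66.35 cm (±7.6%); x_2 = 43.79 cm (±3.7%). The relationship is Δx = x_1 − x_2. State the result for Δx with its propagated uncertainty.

22.56 ± 5.30 cm

Absolute uncertainties add in quadrature for a linear combination:
  (δx_1)² = 25.4;  (δx_2)² = 2.63
δΔx = √(28.1) = 5.30 cm
Δx = 22.56 cm.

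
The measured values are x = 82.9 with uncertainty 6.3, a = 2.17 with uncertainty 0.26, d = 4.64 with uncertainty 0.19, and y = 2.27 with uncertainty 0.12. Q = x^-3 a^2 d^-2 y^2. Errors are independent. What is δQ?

Each factor contributes (exponent × relative error)² to (δQ/Q)²:
  (-3·δx/x)² = (-3×0.0760)² = 0.0520;  (2·δa/a)² = (2×0.120)² = 0.0574;  (-2·δd/d)² = (-2×0.0409)² = 0.00671;  (2·δy/y)² = (2×0.0529)² = 0.0112
δQ/Q = √(0.127) = 0.357
Q = 1.98e-06, so δQ = 0.357 × 1.98e-06 = 7.06e-07.

7.06e-07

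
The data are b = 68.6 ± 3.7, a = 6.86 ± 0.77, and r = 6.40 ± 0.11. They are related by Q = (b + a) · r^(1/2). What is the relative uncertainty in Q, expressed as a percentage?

5.08%

Let u = b + a = 75.5. δu = √(δb² + δa²) = √(13.7 + 0.593) = 3.78, so δu/u = 0.0501.
Q is then a monomial in u, r:
δQ/Q = √((δu/u)² + (½·δr/r)²) = √(0.00251 + 7.39e-05) = 0.0508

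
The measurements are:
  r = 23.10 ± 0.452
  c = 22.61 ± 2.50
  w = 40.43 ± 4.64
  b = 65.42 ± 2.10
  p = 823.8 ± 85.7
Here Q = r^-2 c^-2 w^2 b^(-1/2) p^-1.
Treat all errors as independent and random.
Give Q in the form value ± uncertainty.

Since Q is a product/quotient, work with relative uncertainties:
  (-2·δr/r)² = (-2×0.0196)² = 0.00153;  (-2·δc/c)² = (-2×0.111)² = 0.0489;  (2·δw/w)² = (2×0.115)² = 0.0527;  (−½·δb/b)² = (-0.5×0.0321)² = 0.000258;  (-1·δp/p)² = (-1×0.104)² = 0.0108
δQ/Q = √(0.114) = 0.338
Q = 8.993e-07, so δQ = 0.338 × 8.993e-07 = 3.04e-07.

(8.993 ± 3.04) × 10^-7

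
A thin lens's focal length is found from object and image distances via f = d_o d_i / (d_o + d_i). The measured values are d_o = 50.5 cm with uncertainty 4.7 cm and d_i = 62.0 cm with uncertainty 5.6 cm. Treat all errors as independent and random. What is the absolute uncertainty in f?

∂f/∂d_o = (d_i/(d_o+d_i))² = 0.304;  ∂f/∂d_i = (d_o/(d_o+d_i))² = 0.202
δf = √((∂f/∂d_o · δd_o)² + (∂f/∂d_i · δd_i)²) = √(2.04 + 1.27) = 1.82 cm

1.82 cm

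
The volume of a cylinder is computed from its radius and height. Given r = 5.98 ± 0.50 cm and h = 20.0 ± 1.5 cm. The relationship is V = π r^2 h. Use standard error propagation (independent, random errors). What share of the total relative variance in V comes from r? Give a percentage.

(δV/V)² = (2·δr/r)² + (1·δh/h)²
  r term: (2×0.0836)² = 0.0280
  h term: (1×0.0750)² = 0.00562
Total = 0.0336. Share from r = 0.0280/0.0336 = 0.833.

83.3%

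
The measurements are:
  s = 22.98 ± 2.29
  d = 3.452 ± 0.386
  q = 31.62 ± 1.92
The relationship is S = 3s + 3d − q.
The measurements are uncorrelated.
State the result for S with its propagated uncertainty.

47.68 ± 7.23

Absolute uncertainties add in quadrature for a linear combination:
  (3·δs)² = 47.2;  (3·δd)² = 1.34;  (δq)² = 3.69
δS = √(52.2) = 7.23
S = 47.68.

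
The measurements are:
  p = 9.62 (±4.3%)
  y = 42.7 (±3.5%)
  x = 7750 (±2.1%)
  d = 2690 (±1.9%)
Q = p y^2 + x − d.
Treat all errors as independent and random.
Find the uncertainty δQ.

Let w = p·y^2 = 17500. δw/w = √((1·δp/p)² + (2·δy/y)²) = √(0.00185 + 0.00490) = 0.0822, so δw = 1440.
Q = w + x − d: δQ = √(δw² + δx² + δd²) = √(2.08e+06 + 26500 + 2610) = 1450

1450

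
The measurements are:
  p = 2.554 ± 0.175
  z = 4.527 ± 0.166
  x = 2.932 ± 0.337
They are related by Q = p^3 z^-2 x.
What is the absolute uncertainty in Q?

0.588

Each factor contributes (exponent × relative error)² to (δQ/Q)²:
  (3·δp/p)² = (3×0.0685)² = 0.0423;  (-2·δz/z)² = (-2×0.0367)² = 0.00538;  (1·δx/x)² = (1×0.115)² = 0.0132
δQ/Q = √(0.0608) = 0.247
Q = 2.383, so δQ = 0.247 × 2.383 = 0.588.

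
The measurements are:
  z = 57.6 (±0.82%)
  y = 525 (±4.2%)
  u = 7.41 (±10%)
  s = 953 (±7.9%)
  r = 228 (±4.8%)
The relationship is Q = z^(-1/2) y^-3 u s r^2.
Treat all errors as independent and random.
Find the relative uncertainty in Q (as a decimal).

Each factor contributes (exponent × relative error)² to (δQ/Q)²:
  (−½·δz/z)² = (-0.5×0.00820)² = 1.68e-05;  (-3·δy/y)² = (-3×0.0420)² = 0.0159;  (1·δu/u)² = (1×0.100)² = 0.0100;  (1·δs/s)² = (1×0.0790)² = 0.00624;  (2·δr/r)² = (2×0.0480)² = 0.00922
δQ/Q = √(0.0413) = 0.203

0.203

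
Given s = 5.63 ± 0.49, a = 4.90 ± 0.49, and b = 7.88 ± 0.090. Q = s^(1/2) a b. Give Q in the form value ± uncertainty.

91.6 ± 10.0

Q is a product of powers, so relative uncertainties combine in quadrature:
  (½·δs/s)² = (0.5×0.0870)² = 0.00189;  (1·δa/a)² = (1×0.100)² = 0.0100;  (1·δb/b)² = (1×0.0114)² = 0.000130
δQ/Q = √(0.0120) = 0.110
Q = 91.6, so δQ = 0.110 × 91.6 = 10.0.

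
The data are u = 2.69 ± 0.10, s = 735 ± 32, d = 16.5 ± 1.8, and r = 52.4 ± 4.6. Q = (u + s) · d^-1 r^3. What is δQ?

1.85e+06

Let w = u + s = 738. δw = √(δu² + δs²) = √(0.0100 + 1020) = 32.0, so δw/w = 0.0434.
Q is then a monomial in w, d, r:
δQ/Q = √((δw/w)² + (-1·δd/d)² + (3·δr/r)²) = √(0.00188 + 0.0119 + 0.0694) = 0.288
Q = 6.43e+06, so δQ = 0.288 × 6.43e+06 = 1.85e+06.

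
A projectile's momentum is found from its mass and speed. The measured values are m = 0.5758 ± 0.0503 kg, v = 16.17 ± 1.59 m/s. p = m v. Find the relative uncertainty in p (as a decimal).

0.132

Relative error in a monomial: (δp/p)² = Σ (nᵢ · δxᵢ/xᵢ)².
  (1·δm/m)² = (1×0.0874)² = 0.00763;  (1·δv/v)² = (1×0.0983)² = 0.00967
δp/p = √(0.0173) = 0.132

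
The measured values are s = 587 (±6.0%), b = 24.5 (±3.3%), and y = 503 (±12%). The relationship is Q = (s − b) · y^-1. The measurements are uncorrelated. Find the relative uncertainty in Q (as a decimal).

Let u = s − b = 562. δu = √(δs² + δb²) = √(1240 + 0.654) = 35.2, so δu/u = 0.0626.
Q is then a monomial in u, y:
δQ/Q = √((δu/u)² + (-1·δy/y)²) = √(0.00392 + 0.0144) = 0.135

0.135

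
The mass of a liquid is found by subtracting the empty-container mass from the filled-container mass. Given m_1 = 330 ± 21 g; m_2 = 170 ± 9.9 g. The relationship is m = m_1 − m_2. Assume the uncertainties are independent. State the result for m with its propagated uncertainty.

Each term contributes (cᵢ δxᵢ)² to (δm)²:
  (δm_1)² = 441;  (δm_2)² = 98.0
δm = √(539) = 23.2 g
m = 160 g.

160 ± 23.2 g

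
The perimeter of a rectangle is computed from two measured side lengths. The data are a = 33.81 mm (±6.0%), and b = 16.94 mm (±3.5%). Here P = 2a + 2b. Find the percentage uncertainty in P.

P is a linear combination, so absolute uncertainties add in quadrature:
  (2·δa)² = 16.5;  (2·δb)² = 1.41
δP = √(17.9) = 4.23 mm
P = 101.5 mm, so δP/P = 4.23/101.5 = 0.0416.

4.16%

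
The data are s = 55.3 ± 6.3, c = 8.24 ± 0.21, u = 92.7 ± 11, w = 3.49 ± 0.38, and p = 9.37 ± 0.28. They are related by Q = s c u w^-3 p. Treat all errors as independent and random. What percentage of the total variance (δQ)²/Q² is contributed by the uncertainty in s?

(δQ/Q)² = (1·δs/s)² + (1·δc/c)² + (1·δu/u)² + (-3·δw/w)² + (1·δp/p)²
  s term: (1×0.114)² = 0.0130
  c term: (1×0.0255)² = 0.000650
  u term: (1×0.119)² = 0.0141
  w term: (-3×0.109)² = 0.107
  p term: (1×0.0299)² = 0.000893
Total = 0.135. Share from s = 0.0130/0.135 = 0.0959.

9.59%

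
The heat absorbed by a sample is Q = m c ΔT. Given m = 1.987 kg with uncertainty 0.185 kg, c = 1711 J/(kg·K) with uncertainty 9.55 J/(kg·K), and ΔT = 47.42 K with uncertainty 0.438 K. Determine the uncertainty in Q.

Each factor contributes (exponent × relative error)² to (δQ/Q)²:
  (1·δm/m)² = (1×0.0931)² = 0.00867;  (1·δc/c)² = (1×0.00558)² = 3.12e-05;  (1·δΔT/ΔT)² = (1×0.00924)² = 8.53e-05
δQ/Q = √(0.00879) = 0.0937
Q = 161200 J, so δQ = 0.0937 × 161200 = 15100 J.

15100 J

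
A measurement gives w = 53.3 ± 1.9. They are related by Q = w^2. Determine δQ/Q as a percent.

Q is a product of powers, so relative uncertainties combine in quadrature:
  (2·δw/w)² = (2×0.0356)² = 0.00508
δQ/Q = √(0.00508) = 0.0713

7.13%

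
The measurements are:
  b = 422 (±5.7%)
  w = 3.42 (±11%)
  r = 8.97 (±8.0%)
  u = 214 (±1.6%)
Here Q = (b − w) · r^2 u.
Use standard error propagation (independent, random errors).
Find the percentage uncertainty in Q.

Let h = b − w = 419. δh = √(δb² + δw²) = √(579 + 0.142) = 24.1, so δh/h = 0.0575.
Q is then a monomial in h, r, u:
δQ/Q = √((δh/h)² + (2·δr/r)² + (1·δu/u)²) = √(0.00330 + 0.0256 + 0.000256) = 0.171

17.1%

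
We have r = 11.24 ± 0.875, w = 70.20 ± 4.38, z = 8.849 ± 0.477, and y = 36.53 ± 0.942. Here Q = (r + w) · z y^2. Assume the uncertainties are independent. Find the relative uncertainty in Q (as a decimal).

0.0926

Let u = r + w = 81.44. δu = √(δr² + δw²) = √(0.766 + 19.2) = 4.47, so δu/u = 0.0548.
Q is then a monomial in u, z, y:
δQ/Q = √((δu/u)² + (1·δz/z)² + (2·δy/y)²) = √(0.00301 + 0.00291 + 0.00266) = 0.0926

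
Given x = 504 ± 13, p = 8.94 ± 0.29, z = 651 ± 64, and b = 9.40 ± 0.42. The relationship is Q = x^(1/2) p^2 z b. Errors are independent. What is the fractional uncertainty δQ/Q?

Each factor contributes (exponent × relative error)² to (δQ/Q)²:
  (½·δx/x)² = (0.5×0.0258)² = 0.000166;  (2·δp/p)² = (2×0.0324)² = 0.00421;  (1·δz/z)² = (1×0.0983)² = 0.00966;  (1·δb/b)² = (1×0.0447)² = 0.00200
δQ/Q = √(0.0160) = 0.127

0.127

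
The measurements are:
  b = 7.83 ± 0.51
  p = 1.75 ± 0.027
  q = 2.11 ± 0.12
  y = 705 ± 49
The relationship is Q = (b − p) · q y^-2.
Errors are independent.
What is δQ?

4.44e-06

Let u = b − p = 6.08. δu = √(δb² + δp²) = √(0.260 + 0.000729) = 0.511, so δu/u = 0.0840.
Q is then a monomial in u, q, y:
δQ/Q = √((δu/u)² + (1·δq/q)² + (-2·δy/y)²) = √(0.00706 + 0.00323 + 0.0193) = 0.172
Q = 2.58e-05, so δQ = 0.172 × 2.58e-05 = 4.44e-06.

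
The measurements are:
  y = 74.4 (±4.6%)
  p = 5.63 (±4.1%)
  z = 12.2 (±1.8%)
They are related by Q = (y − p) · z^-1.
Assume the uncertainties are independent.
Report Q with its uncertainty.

Let u = y − p = 68.8. δu = √(δy² + δp²) = √(11.7 + 0.0533) = 3.43, so δu/u = 0.0499.
Q is then a monomial in u, z:
δQ/Q = √((δu/u)² + (-1·δz/z)²) = √(0.00249 + 0.000324) = 0.0530
Q = 5.64, so δQ = 0.0530 × 5.64 = 0.299.

5.64 ± 0.299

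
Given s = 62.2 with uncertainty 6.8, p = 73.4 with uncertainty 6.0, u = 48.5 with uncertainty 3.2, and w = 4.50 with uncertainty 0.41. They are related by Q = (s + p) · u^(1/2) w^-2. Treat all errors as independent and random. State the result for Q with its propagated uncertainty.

46.6 ± 9.18

Let h = s + p = 136. δh = √(δs² + δp²) = √(46.2 + 36.0) = 9.07, so δh/h = 0.0669.
Q is then a monomial in h, u, w:
δQ/Q = √((δh/h)² + (½·δu/u)² + (-2·δw/w)²) = √(0.00447 + 0.00109 + 0.0332) = 0.197
Q = 46.6, so δQ = 0.197 × 46.6 = 9.18.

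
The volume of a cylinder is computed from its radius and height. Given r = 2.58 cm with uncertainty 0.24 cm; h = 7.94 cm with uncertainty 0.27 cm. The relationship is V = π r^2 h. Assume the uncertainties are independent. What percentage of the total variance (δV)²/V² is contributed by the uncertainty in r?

96.8%

(δV/V)² = (2·δr/r)² + (1·δh/h)²
  r term: (2×0.0930)² = 0.0346
  h term: (1×0.0340)² = 0.00116
Total = 0.0358. Share from r = 0.0346/0.0358 = 0.968.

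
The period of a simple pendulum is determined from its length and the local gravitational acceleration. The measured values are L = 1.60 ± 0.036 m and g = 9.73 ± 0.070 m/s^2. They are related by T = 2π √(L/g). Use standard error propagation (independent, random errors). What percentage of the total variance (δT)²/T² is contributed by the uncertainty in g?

(δT/T)² = (½·δL/L)² + (−½·δg/g)²
  L term: (0.5×0.0225)² = 0.000127
  g term: (-0.5×0.00719)² = 1.29e-05
Total = 0.000140. Share from g = 1.29e-05/0.000140 = 0.0928.

9.28%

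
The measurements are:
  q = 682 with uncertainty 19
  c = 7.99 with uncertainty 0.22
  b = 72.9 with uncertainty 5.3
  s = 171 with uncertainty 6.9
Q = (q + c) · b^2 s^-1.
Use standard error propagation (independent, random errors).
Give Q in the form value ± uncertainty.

21400 ± 3290

Let u = q + c = 690. δu = √(δq² + δc²) = √(361 + 0.0484) = 19.0, so δu/u = 0.0275.
Q is then a monomial in u, b, s:
δQ/Q = √((δu/u)² + (2·δb/b)² + (-1·δs/s)²) = √(0.000758 + 0.0211 + 0.00163) = 0.153
Q = 21400, so δQ = 0.153 × 21400 = 3290.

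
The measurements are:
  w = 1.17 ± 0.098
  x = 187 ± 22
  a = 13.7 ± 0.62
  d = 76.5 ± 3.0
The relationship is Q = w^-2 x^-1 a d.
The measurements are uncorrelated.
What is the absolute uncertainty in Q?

0.873

Each factor contributes (exponent × relative error)² to (δQ/Q)²:
  (-2·δw/w)² = (-2×0.0838)² = 0.0281;  (-1·δx/x)² = (-1×0.118)² = 0.0138;  (1·δa/a)² = (1×0.0453)² = 0.00205;  (1·δd/d)² = (1×0.0392)² = 0.00154
δQ/Q = √(0.0455) = 0.213
Q = 4.09, so δQ = 0.213 × 4.09 = 0.873.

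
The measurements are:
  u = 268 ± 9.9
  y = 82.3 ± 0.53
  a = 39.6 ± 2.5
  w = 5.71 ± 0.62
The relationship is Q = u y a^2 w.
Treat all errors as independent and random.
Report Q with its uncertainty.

(1.97 ± 0.337) × 10^8

Q is a product of powers, so relative uncertainties combine in quadrature:
  (1·δu/u)² = (1×0.0369)² = 0.00136;  (1·δy/y)² = (1×0.00644)² = 4.15e-05;  (2·δa/a)² = (2×0.0631)² = 0.0159;  (1·δw/w)² = (1×0.109)² = 0.0118
δQ/Q = √(0.0291) = 0.171
Q = 1.97e+08, so δQ = 0.171 × 1.97e+08 = 3.37e+07.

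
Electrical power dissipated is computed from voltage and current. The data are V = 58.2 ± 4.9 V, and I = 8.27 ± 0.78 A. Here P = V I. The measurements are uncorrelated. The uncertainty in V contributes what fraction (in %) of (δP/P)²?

44.3%

(δP/P)² = (1·δV/V)² + (1·δI/I)²
  V term: (1×0.0842)² = 0.00709
  I term: (1×0.0943)² = 0.00890
Total = 0.0160. Share from V = 0.00709/0.0160 = 0.443.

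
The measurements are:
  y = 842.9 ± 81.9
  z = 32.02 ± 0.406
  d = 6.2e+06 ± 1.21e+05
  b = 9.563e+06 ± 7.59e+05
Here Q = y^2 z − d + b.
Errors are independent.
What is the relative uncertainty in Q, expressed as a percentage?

17.2%

Let p = y^2·z = 2.275e+07. δp/p = √((2·δy/y)² + (1·δz/z)²) = √(0.0378 + 0.000161) = 0.195, so δp = 4.43e+06.
Q = p − d + b: δQ = √(δp² + δd² + δb²) = √(1.96e+13 + 1.46e+10 + 5.76e+11) = 4.5e+06
Q = 2.611e+07, so δQ/Q = 4.5e+06/2.611e+07 = 0.172.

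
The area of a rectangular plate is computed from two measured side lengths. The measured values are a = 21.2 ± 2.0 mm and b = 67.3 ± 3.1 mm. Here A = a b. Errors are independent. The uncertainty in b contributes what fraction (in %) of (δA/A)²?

(δA/A)² = (1·δa/a)² + (1·δb/b)²
  a term: (1×0.0943)² = 0.00890
  b term: (1×0.0461)² = 0.00212
Total = 0.0110. Share from b = 0.00212/0.0110 = 0.193.

19.3%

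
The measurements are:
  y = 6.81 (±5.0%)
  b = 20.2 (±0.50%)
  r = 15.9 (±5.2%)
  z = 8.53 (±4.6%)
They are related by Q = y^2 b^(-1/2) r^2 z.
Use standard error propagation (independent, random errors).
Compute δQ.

Each factor contributes (exponent × relative error)² to (δQ/Q)²:
  (2·δy/y)² = (2×0.0500)² = 0.0100;  (−½·δb/b)² = (-0.5×0.00500)² = 6.25e-06;  (2·δr/r)² = (2×0.0520)² = 0.0108;  (1·δz/z)² = (1×0.0460)² = 0.00212
δQ/Q = √(0.0229) = 0.151
Q = 22300, so δQ = 0.151 × 22300 = 3370.

3370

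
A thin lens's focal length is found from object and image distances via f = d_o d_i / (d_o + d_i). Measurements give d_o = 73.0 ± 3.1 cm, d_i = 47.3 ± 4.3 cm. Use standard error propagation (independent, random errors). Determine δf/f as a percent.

5.76%

∂f/∂d_o = (d_i/(d_o+d_i))² = 0.155;  ∂f/∂d_i = (d_o/(d_o+d_i))² = 0.368
δf = √((∂f/∂d_o · δd_o)² + (∂f/∂d_i · δd_i)²) = √(0.230 + 2.51) = 1.65 cm
f = 28.7 cm, so δf/f = 1.65/28.7 = 0.0576.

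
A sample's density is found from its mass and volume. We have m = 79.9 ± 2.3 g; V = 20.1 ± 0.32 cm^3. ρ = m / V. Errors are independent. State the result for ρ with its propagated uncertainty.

ρ is a product of powers, so relative uncertainties combine in quadrature:
  (1·δm/m)² = (1×0.0288)² = 0.000829;  (-1·δV/V)² = (-1×0.0159)² = 0.000253
δρ/ρ = √(0.00108) = 0.0329
ρ = 3.98 g/cm^3, so δρ = 0.0329 × 3.98 = 0.131 g/cm^3.

3.98 ± 0.131 g/cm^3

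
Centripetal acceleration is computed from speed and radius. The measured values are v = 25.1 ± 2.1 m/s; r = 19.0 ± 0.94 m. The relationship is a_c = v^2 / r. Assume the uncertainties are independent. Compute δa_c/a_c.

For a monomial a_c ∝ v^2, r^-1, fractional errors add in quadrature:
  (2·δv/v)² = (2×0.0837)² = 0.0280;  (-1·δr/r)² = (-1×0.0495)² = 0.00245
δa_c/a_c = √(0.0304) = 0.174

0.174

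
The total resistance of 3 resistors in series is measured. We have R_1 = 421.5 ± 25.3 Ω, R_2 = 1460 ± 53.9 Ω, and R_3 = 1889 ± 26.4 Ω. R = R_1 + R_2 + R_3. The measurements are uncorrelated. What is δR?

R is a linear combination, so absolute uncertainties add in quadrature:
  (δR_1)² = 640;  (δR_2)² = 2910;  (δR_3)² = 697
δR = √(4240) = 65.1 Ω

65.1 Ω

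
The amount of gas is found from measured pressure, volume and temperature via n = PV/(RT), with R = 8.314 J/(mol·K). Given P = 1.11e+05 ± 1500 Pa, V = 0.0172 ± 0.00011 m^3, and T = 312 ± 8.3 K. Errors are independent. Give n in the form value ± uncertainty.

n is a product of powers, so relative uncertainties combine in quadrature:
  (1·δP/P)² = (1×0.0135)² = 0.000183;  (1·δV/V)² = (1×0.00640)² = 4.09e-05;  (-1·δT/T)² = (-1×0.0266)² = 0.000708
δn/n = √(0.000931) = 0.0305
n = 0.736 mol, so δn = 0.0305 × 0.736 = 0.0225 mol.

0.736 ± 0.0225 mol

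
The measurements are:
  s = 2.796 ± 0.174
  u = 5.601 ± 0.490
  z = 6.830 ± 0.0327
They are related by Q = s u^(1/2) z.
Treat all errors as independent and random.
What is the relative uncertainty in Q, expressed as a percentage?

For a monomial Q ∝ s, u^(1/2), z, fractional errors add in quadrature:
  (1·δs/s)² = (1×0.0622)² = 0.00387;  (½·δu/u)² = (0.5×0.0875)² = 0.00191;  (1·δz/z)² = (1×0.00479)² = 2.29e-05
δQ/Q = √(0.00581) = 0.0762

7.62%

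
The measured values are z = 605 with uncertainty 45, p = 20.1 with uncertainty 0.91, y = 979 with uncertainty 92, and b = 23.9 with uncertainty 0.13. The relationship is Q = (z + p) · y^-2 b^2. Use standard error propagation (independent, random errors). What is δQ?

Let u = z + p = 625. δu = √(δz² + δp²) = √(2020 + 0.828) = 45.0, so δu/u = 0.0720.
Q is then a monomial in u, y, b:
δQ/Q = √((δu/u)² + (-2·δy/y)² + (2·δb/b)²) = √(0.00518 + 0.0353 + 0.000118) = 0.202
Q = 0.373, so δQ = 0.202 × 0.373 = 0.0751.

0.0751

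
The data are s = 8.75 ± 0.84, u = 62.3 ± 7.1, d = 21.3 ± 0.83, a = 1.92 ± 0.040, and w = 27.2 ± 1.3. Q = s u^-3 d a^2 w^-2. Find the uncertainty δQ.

1.43e-06

Relative error in a monomial: (δQ/Q)² = Σ (nᵢ · δxᵢ/xᵢ)².
  (1·δs/s)² = (1×0.0960)² = 0.00922;  (-3·δu/u)² = (-3×0.114)² = 0.117;  (1·δd/d)² = (1×0.0390)² = 0.00152;  (2·δa/a)² = (2×0.0208)² = 0.00174;  (-2·δw/w)² = (-2×0.0478)² = 0.00914
δQ/Q = √(0.138) = 0.372
Q = 3.84e-06, so δQ = 0.372 × 3.84e-06 = 1.43e-06.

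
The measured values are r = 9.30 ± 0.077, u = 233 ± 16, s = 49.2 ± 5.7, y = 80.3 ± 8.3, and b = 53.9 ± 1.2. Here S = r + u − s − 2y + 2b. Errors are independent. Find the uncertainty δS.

23.9

Sums and differences: (δS)² = Σ (cᵢ δxᵢ)².
  (δr)² = 0.00593;  (δu)² = 256;  (δs)² = 32.5;  (2·δy)² = 276;  (2·δb)² = 5.76
δS = √(570) = 23.9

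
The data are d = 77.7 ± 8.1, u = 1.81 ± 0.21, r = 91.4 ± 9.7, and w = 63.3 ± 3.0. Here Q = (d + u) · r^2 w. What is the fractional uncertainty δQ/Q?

Let h = d + u = 79.5. δh = √(δd² + δu²) = √(65.6 + 0.0441) = 8.10, so δh/h = 0.102.
Q is then a monomial in h, r, w:
δQ/Q = √((δh/h)² + (2·δr/r)² + (1·δw/w)²) = √(0.0104 + 0.0451 + 0.00225) = 0.240

0.240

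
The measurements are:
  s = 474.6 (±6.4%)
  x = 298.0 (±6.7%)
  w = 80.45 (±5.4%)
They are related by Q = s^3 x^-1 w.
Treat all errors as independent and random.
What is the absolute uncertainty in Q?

Each factor contributes (exponent × relative error)² to (δQ/Q)²:
  (3·δs/s)² = (3×0.0640)² = 0.0369;  (-1·δx/x)² = (-1×0.0670)² = 0.00449;  (1·δw/w)² = (1×0.0540)² = 0.00292
δQ/Q = √(0.0443) = 0.210
Q = 2.886e+07, so δQ = 0.210 × 2.886e+07 = 6.07e+06.

6.07e+06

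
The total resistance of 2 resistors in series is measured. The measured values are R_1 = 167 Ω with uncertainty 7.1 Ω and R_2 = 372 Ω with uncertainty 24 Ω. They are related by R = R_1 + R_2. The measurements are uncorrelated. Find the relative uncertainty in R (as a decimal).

0.0464

Sums and differences: (δR)² = Σ (cᵢ δxᵢ)².
  (δR_1)² = 50.4;  (δR_2)² = 576
δR = √(626) = 25.0 Ω
R = 539 Ω, so δR/R = 25.0/539 = 0.0464.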